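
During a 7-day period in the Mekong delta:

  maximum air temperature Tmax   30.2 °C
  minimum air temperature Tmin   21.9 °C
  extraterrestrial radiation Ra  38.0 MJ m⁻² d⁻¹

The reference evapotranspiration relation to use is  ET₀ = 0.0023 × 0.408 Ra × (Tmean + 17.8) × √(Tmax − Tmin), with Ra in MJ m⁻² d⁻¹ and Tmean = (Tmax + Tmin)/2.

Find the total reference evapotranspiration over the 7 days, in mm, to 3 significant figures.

Tmean = (30.2 + 21.9)/2 = 26.05 °C
0.408 Ra = 0.408 × 38.0 = 15.5040 mm/d equivalent
ET₀ = 0.0023 × 15.5040 × (26.05 + 17.8) × √8.3 = 0.0023 × 15.5040 × 43.85 × 2.8810 = 4.5049 mm/d
Over 7 days: 4.5049 × 7 = 31.534 mm

31.5 mm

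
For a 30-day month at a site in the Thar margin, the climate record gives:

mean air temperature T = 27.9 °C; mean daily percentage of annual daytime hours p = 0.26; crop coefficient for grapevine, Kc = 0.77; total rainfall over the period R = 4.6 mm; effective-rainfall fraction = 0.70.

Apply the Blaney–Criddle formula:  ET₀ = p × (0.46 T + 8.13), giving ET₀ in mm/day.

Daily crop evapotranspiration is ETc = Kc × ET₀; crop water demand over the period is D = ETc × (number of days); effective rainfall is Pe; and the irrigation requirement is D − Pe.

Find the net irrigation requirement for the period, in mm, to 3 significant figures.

123 mm

ET₀ = 0.26 × (0.46 × 27.9 + 8.13) = 0.26 × 20.964 = 5.4506 mm/d
ETc = Kc × ET₀ = 0.77 × 5.4506 = 4.1970 mm/d
Crop demand D = ETc × 30 d = 4.1970 × 30 = 125.910 mm
Pe = 0.70 × 4.6 = 3.220 mm
D − Pe = 125.910 − 3.220 = 122.690 mm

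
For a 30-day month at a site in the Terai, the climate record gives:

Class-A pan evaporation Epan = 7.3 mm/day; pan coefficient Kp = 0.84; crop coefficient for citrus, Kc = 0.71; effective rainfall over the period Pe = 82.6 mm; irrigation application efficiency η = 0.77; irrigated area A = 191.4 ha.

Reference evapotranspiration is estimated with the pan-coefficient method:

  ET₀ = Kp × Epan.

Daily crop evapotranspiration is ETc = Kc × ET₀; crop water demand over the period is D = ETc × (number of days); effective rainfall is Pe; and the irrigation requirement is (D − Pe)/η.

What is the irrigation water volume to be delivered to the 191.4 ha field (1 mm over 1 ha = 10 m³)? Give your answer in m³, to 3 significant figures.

119000 m³

ET₀ = 0.84 × 7.3 = 6.1320 mm/d
ETc = Kc × ET₀ = 0.71 × 6.1320 = 4.3537 mm/d
Crop demand D = ETc × 30 d = 4.3537 × 30 = 130.611 mm
D − Pe = 130.611 − 82.6 = 48.011 mm
Gross irrigation = 48.011 / 0.77 = 62.352 mm
Volume = 62.352 mm × 191.4 ha × 10 = 119341.7 m³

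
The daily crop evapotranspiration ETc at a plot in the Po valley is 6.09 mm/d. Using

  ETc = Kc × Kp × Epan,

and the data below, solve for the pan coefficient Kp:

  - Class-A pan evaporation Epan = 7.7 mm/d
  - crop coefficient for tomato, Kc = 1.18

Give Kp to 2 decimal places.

ETc = Kc × Kp × Epan  ⇒  Kp = ETc / (Kc × Epan)
Kp = 6.09 / (1.18 × 7.7) = 6.09 / 9.086 = 0.6703

0.67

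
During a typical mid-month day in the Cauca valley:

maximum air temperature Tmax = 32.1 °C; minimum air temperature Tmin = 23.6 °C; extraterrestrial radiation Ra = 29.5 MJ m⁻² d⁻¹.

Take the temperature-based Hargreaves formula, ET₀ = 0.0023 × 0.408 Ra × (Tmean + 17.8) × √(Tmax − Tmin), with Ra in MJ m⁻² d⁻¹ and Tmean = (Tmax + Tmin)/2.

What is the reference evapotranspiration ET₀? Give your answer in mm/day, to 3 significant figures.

Tmean = (32.1 + 23.6)/2 = 27.85 °C
0.408 Ra = 0.408 × 29.5 = 12.0360 mm/d equivalent
ET₀ = 0.0023 × 12.0360 × (27.85 + 17.8) × √8.5 = 0.0023 × 12.0360 × 45.65 × 2.9155 = 3.6844 mm/d

3.68 mm/day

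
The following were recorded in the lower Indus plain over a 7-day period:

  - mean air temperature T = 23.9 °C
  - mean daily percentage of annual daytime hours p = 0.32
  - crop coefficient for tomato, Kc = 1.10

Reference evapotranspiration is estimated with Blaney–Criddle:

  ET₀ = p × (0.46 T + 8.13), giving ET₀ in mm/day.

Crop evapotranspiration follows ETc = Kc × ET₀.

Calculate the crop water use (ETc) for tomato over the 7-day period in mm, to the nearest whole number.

47 mm

ET₀ = 0.32 × (0.46 × 23.9 + 8.13) = 0.32 × 19.124 = 6.1197 mm/d
ETc = Kc × ET₀ = 1.10 × 6.1197 = 6.7317 mm/d
Over 7 days: 6.7317 × 7 = 47.122 mm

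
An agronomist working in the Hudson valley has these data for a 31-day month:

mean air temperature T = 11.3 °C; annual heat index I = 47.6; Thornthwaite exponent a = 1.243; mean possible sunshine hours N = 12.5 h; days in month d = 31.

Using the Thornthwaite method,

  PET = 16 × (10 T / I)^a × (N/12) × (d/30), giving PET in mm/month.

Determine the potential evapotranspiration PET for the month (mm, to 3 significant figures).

50.4 mm

10T/I = 10 × 11.3 / 47.6 = 2.3739
(10T/I)^a = 2.3739^1.243 = 2.9289
Uncorrected PET = 16 × 2.9289 = 46.862 mm
Correction = (N/12)(d/30) = (12.5/12)(31/30) = 1.0764
PET = 46.862 × 1.0764 = 50.442 mm/month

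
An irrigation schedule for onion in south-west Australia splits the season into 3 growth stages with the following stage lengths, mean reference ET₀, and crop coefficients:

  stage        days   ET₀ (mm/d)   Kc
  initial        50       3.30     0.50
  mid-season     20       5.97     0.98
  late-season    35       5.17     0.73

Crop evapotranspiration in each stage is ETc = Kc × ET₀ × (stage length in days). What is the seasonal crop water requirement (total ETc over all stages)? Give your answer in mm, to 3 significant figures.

initial: 0.50 × 3.30 × 50 = 82.50 mm
mid-season: 0.98 × 5.97 × 20 = 117.01 mm
late-season: 0.73 × 5.17 × 35 = 132.09 mm
Seasonal total = 331.60 mm

332 mm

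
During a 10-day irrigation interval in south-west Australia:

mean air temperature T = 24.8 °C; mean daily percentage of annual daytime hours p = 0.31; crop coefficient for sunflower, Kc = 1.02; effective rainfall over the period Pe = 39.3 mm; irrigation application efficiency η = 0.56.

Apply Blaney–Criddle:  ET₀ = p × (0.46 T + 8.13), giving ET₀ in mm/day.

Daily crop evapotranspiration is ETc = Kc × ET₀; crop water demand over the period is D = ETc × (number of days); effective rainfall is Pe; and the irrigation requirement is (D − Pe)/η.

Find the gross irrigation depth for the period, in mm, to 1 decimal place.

40.1 mm

ET₀ = 0.31 × (0.46 × 24.8 + 8.13) = 0.31 × 19.538 = 6.0568 mm/d
ETc = Kc × ET₀ = 1.02 × 6.0568 = 6.1779 mm/d
Crop demand D = ETc × 10 d = 6.1779 × 10 = 61.779 mm
D − Pe = 61.779 − 39.3 = 22.479 mm
Gross irrigation = 22.479 / 0.56 = 40.141 mm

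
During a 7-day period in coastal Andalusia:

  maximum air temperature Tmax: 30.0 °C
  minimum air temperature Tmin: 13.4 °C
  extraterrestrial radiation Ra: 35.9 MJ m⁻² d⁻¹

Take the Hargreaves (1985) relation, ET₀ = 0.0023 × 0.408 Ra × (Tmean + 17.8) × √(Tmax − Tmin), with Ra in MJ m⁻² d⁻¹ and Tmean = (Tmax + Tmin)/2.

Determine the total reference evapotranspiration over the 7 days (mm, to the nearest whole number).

Tmean = (30.0 + 13.4)/2 = 21.70 °C
0.408 Ra = 0.408 × 35.9 = 14.6472 mm/d equivalent
ET₀ = 0.0023 × 14.6472 × (21.70 + 17.8) × √16.6 = 0.0023 × 14.6472 × 39.50 × 4.0743 = 5.4217 mm/d
Over 7 days: 5.4217 × 7 = 37.952 mm

38 mm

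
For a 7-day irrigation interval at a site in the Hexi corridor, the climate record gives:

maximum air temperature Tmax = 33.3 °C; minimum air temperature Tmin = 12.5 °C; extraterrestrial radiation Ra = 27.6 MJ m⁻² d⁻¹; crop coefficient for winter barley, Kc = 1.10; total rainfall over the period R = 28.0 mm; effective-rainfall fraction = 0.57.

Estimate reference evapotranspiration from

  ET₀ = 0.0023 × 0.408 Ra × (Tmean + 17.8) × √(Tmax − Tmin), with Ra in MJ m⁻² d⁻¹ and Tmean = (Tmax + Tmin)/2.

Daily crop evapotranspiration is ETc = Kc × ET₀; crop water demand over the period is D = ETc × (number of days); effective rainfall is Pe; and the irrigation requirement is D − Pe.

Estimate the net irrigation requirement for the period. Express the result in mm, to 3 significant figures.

21.1 mm

Tmean = (33.3 + 12.5)/2 = 22.90 °C
0.408 Ra = 0.408 × 27.6 = 11.2608 mm/d equivalent
ET₀ = 0.0023 × 11.2608 × (22.90 + 17.8) × √20.8 = 0.0023 × 11.2608 × 40.70 × 4.5607 = 4.8075 mm/d
ETc = Kc × ET₀ = 1.10 × 4.8075 = 5.2883 mm/d
Crop demand D = ETc × 7 d = 5.2883 × 7 = 37.018 mm
Pe = 0.57 × 28.0 = 15.960 mm
D − Pe = 37.018 − 15.960 = 21.058 mm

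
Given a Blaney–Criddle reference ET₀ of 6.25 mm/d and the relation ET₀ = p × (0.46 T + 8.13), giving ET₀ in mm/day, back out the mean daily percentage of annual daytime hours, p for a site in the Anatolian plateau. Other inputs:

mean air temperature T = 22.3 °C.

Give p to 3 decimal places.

p = ET₀ / (0.46 T + 8.13) = 6.25 / (0.46 × 22.3 + 8.13) = 6.25 / 18.388 = 0.3399

0.340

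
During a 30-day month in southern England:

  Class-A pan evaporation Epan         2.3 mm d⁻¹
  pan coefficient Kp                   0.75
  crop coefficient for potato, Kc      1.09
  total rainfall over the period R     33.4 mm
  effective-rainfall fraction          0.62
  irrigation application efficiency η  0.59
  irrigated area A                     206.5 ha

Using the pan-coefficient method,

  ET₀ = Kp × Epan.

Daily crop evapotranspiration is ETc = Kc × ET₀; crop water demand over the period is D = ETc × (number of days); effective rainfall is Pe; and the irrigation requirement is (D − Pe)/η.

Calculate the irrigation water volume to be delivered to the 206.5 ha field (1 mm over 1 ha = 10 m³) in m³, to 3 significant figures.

ET₀ = 0.75 × 2.3 = 1.7250 mm/d
ETc = Kc × ET₀ = 1.09 × 1.7250 = 1.8803 mm/d
Crop demand D = ETc × 30 d = 1.8803 × 30 = 56.409 mm
Pe = 0.62 × 33.4 = 20.708 mm
D − Pe = 56.409 − 20.708 = 35.701 mm
Gross irrigation = 35.701 / 0.59 = 60.510 mm
Volume = 60.510 mm × 206.5 ha × 10 = 124953.2 m³

125000 m³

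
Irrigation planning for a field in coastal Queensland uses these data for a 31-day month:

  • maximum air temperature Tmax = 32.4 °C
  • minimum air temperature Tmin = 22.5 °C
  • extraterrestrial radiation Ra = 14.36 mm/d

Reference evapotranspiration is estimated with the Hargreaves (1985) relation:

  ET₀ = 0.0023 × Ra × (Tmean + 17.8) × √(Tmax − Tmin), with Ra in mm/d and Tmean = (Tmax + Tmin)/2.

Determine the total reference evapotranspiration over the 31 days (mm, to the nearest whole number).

Tmean = (32.4 + 22.5)/2 = 27.45 °C
ET₀ = 0.0023 × 14.36 × (27.45 + 17.8) × √9.9 = 0.0023 × 14.36 × 45.25 × 3.1464 = 4.7023 mm/d
Over 31 days: 4.7023 × 31 = 145.771 mm

146 mm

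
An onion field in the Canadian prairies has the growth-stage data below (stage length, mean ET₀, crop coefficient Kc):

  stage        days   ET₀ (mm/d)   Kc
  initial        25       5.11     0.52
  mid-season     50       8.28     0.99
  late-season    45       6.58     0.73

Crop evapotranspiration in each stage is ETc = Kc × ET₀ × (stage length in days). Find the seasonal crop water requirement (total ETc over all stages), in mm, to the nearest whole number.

initial: 0.52 × 5.11 × 25 = 66.43 mm
mid-season: 0.99 × 8.28 × 50 = 409.86 mm
late-season: 0.73 × 6.58 × 45 = 216.15 mm
Seasonal total = 692.44 mm

692 mm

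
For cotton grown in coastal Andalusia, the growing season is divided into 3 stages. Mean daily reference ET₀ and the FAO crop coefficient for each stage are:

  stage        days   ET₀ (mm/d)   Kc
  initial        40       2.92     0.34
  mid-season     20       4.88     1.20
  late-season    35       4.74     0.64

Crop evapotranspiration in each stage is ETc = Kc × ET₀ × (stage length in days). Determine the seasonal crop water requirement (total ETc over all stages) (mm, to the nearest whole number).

263 mm

initial: 0.34 × 2.92 × 40 = 39.71 mm
mid-season: 1.20 × 4.88 × 20 = 117.12 mm
late-season: 0.64 × 4.74 × 35 = 106.18 mm
Seasonal total = 263.01 mm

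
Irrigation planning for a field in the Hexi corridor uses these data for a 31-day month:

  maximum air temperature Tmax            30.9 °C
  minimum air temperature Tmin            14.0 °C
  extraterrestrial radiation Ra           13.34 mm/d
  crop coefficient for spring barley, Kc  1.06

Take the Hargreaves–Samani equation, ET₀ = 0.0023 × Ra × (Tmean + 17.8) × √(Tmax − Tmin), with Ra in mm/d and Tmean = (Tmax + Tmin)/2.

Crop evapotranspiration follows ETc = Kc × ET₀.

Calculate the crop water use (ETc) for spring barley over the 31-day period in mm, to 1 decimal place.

166.8 mm

Tmean = (30.9 + 14.0)/2 = 22.45 °C
ET₀ = 0.0023 × 13.34 × (22.45 + 17.8) × √16.9 = 0.0023 × 13.34 × 40.25 × 4.1110 = 5.0769 mm/d
ETc = Kc × ET₀ = 1.06 × 5.0769 = 5.3815 mm/d
Over 31 days: 5.3815 × 31 = 166.827 mm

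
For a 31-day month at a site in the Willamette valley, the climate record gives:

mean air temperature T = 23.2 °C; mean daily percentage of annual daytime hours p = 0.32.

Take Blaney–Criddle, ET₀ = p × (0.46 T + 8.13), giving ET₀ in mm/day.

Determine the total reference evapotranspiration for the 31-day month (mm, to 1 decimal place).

ET₀ = 0.32 × (0.46 × 23.2 + 8.13) = 0.32 × 18.802 = 6.0166 mm/d
Monthly total = 6.0166 × 31 = 186.515 mm

186.5 mm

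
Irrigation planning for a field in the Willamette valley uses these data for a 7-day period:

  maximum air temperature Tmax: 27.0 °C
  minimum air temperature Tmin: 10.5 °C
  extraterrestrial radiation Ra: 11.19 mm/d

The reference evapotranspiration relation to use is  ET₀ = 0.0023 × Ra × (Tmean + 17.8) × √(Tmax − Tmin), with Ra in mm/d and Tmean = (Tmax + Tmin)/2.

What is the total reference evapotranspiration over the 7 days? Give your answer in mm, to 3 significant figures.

Tmean = (27.0 + 10.5)/2 = 18.75 °C
ET₀ = 0.0023 × 11.19 × (18.75 + 17.8) × √16.5 = 0.0023 × 11.19 × 36.55 × 4.0620 = 3.8211 mm/d
Over 7 days: 3.8211 × 7 = 26.748 mm

26.7 mm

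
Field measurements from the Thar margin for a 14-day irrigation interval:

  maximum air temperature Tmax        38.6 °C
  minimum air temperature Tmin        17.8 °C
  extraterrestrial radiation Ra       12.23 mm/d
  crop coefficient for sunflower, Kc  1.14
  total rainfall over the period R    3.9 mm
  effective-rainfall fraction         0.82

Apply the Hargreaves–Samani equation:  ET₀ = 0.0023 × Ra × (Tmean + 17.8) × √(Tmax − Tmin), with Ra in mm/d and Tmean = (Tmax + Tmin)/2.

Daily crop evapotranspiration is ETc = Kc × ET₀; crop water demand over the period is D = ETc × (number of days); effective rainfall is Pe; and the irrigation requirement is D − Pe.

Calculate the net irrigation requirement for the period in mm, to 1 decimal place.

91.0 mm

Tmean = (38.6 + 17.8)/2 = 28.20 °C
ET₀ = 0.0023 × 12.23 × (28.20 + 17.8) × √20.8 = 0.0023 × 12.23 × 46.00 × 4.5607 = 5.9012 mm/d
ETc = Kc × ET₀ = 1.14 × 5.9012 = 6.7274 mm/d
Crop demand D = ETc × 14 d = 6.7274 × 14 = 94.184 mm
Pe = 0.82 × 3.9 = 3.198 mm
D − Pe = 94.184 − 3.198 = 90.986 mm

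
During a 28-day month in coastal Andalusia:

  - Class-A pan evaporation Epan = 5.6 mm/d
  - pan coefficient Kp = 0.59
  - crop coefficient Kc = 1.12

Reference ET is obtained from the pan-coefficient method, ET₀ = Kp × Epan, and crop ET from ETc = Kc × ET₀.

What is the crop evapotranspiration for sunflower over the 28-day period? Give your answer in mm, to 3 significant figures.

ET₀ = 0.59 × 5.6 = 3.3040 mm/d
ETc = Kc × ET₀ = 1.12 × 3.3040 = 3.7005 mm/d
Over 28 days: 3.7005 × 28 = 103.614 mm

104 mm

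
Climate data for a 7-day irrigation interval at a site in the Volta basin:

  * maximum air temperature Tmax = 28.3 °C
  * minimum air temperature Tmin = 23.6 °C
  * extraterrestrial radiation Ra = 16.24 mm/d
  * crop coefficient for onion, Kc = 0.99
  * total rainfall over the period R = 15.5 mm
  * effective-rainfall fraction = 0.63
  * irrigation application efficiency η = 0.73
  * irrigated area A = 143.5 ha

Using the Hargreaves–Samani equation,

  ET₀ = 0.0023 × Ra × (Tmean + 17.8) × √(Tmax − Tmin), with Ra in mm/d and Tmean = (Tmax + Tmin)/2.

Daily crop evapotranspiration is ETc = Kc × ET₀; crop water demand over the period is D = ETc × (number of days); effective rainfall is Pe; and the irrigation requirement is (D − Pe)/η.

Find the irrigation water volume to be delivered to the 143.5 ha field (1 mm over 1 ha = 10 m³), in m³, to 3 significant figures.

Tmean = (28.3 + 23.6)/2 = 25.95 °C
ET₀ = 0.0023 × 16.24 × (25.95 + 17.8) × √4.7 = 0.0023 × 16.24 × 43.75 × 2.1679 = 3.5427 mm/d
ETc = Kc × ET₀ = 0.99 × 3.5427 = 3.5073 mm/d
Crop demand D = ETc × 7 d = 3.5073 × 7 = 24.551 mm
Pe = 0.63 × 15.5 = 9.765 mm
D − Pe = 24.551 − 9.765 = 14.786 mm
Gross irrigation = 14.786 / 0.73 = 20.255 mm
Volume = 20.255 mm × 143.5 ha × 10 = 29065.9 m³

29100 m³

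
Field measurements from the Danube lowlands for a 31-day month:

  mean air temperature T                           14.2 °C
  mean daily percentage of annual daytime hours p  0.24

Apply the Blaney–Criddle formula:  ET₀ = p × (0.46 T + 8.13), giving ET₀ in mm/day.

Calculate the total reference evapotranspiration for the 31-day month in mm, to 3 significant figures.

ET₀ = 0.24 × (0.46 × 14.2 + 8.13) = 0.24 × 14.662 = 3.5189 mm/d
Monthly total = 3.5189 × 31 = 109.086 mm

109 mm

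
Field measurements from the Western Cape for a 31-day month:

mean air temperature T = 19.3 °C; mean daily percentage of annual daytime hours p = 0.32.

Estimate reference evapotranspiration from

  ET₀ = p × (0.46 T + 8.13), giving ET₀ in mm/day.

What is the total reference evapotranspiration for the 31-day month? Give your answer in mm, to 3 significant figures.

ET₀ = 0.32 × (0.46 × 19.3 + 8.13) = 0.32 × 17.008 = 5.4426 mm/d
Monthly total = 5.4426 × 31 = 168.721 mm

169 mm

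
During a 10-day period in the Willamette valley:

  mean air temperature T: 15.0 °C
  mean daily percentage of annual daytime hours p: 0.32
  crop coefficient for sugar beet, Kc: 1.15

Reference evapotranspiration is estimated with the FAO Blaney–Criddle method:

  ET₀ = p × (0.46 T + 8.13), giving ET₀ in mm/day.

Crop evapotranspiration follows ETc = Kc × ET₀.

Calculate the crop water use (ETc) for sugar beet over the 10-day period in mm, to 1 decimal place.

ET₀ = 0.32 × (0.46 × 15.0 + 8.13) = 0.32 × 15.030 = 4.8096 mm/d
ETc = Kc × ET₀ = 1.15 × 4.8096 = 5.5310 mm/d
Over 10 days: 5.5310 × 10 = 55.310 mm

55.3 mm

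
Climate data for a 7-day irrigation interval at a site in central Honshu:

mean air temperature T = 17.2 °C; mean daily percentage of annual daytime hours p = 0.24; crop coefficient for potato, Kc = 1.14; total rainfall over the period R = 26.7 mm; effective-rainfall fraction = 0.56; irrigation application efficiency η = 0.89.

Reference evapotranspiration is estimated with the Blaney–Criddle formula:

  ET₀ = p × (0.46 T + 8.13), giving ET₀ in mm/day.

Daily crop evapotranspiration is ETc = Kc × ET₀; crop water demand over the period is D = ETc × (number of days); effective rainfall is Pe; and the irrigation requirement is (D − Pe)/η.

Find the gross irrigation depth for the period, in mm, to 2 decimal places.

ET₀ = 0.24 × (0.46 × 17.2 + 8.13) = 0.24 × 16.042 = 3.8501 mm/d
ETc = Kc × ET₀ = 1.14 × 3.8501 = 4.3891 mm/d
Crop demand D = ETc × 7 d = 4.3891 × 7 = 30.724 mm
Pe = 0.56 × 26.7 = 14.952 mm
D − Pe = 30.724 − 14.952 = 15.772 mm
Gross irrigation = 15.772 / 0.89 = 17.721 mm

17.72 mm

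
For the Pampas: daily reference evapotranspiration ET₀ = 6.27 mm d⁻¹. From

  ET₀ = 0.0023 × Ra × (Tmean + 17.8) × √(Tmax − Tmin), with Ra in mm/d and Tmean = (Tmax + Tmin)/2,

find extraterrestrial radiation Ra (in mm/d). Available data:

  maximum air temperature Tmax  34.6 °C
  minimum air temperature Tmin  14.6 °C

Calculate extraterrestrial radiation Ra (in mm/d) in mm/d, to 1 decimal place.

14.4 mm/d

Tmean = 24.60 °C; √ΔT = 4.4721
Ra = ET₀ / [0.0023 × (Tmean+17.8) × √ΔT] = 6.27 / (0.0023 × 42.40 × 4.4721) = 14.377 mm/d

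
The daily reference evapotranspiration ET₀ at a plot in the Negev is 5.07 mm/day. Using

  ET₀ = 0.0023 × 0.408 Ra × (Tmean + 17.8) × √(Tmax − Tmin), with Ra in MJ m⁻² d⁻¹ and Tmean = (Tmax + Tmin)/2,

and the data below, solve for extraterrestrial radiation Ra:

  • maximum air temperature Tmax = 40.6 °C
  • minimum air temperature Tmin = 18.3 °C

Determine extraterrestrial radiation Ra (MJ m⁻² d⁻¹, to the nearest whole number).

24 MJ m⁻² d⁻¹

Tmean = (40.6+18.3)/2 = 29.45 °C; ΔT = 22.3
Ra = ET₀ / [0.0023 × 0.408 × (Tmean+17.8) × √ΔT]
   = 5.07 / (0.0023 × 0.408 × 47.25 × 4.7223) = 24.214 MJ m⁻² d⁻¹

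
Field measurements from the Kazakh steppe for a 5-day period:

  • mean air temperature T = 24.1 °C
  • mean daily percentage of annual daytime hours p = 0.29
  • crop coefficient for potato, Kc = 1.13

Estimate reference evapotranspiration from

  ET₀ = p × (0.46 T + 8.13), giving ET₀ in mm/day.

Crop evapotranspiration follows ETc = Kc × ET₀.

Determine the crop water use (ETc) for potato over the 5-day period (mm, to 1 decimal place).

31.5 mm

ET₀ = 0.29 × (0.46 × 24.1 + 8.13) = 0.29 × 19.216 = 5.5726 mm/d
ETc = Kc × ET₀ = 1.13 × 5.5726 = 6.2970 mm/d
Over 5 days: 6.2970 × 5 = 31.485 mm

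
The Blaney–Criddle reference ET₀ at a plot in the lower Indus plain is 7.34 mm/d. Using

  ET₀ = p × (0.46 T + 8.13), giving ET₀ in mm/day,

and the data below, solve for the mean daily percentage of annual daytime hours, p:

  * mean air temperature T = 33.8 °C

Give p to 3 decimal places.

0.310

p = ET₀ / (0.46 T + 8.13) = 7.34 / (0.46 × 33.8 + 8.13) = 7.34 / 23.678 = 0.3100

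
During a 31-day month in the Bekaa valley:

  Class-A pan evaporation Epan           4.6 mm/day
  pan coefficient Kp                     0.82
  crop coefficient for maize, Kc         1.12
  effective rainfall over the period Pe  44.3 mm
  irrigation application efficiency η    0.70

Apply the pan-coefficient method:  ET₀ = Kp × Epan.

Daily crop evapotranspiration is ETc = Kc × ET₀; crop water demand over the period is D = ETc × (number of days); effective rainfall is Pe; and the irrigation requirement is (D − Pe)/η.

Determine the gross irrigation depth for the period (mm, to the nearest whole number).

ET₀ = 0.82 × 4.6 = 3.7720 mm/d
ETc = Kc × ET₀ = 1.12 × 3.7720 = 4.2246 mm/d
Crop demand D = ETc × 31 d = 4.2246 × 31 = 130.963 mm
D − Pe = 130.963 − 44.3 = 86.663 mm
Gross irrigation = 86.663 / 0.70 = 123.804 mm

124 mm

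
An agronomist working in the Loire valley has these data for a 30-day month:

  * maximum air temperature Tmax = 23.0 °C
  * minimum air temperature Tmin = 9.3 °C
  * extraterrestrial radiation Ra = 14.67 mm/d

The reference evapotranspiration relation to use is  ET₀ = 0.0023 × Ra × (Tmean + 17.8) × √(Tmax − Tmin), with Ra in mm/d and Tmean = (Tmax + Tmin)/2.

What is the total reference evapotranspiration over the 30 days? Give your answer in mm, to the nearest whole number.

Tmean = (23.0 + 9.3)/2 = 16.15 °C
ET₀ = 0.0023 × 14.67 × (16.15 + 17.8) × √13.7 = 0.0023 × 14.67 × 33.95 × 3.7014 = 4.2400 mm/d
Over 30 days: 4.2400 × 30 = 127.200 mm

127 mm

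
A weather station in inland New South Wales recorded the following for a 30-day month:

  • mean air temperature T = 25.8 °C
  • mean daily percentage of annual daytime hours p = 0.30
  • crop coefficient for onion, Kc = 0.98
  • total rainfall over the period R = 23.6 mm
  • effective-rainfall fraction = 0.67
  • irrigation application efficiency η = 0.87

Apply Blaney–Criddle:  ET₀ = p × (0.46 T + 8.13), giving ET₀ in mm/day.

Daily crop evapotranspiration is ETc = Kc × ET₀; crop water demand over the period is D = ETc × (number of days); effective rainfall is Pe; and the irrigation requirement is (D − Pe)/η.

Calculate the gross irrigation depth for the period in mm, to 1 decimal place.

ET₀ = 0.30 × (0.46 × 25.8 + 8.13) = 0.30 × 19.998 = 5.9994 mm/d
ETc = Kc × ET₀ = 0.98 × 5.9994 = 5.8794 mm/d
Crop demand D = ETc × 30 d = 5.8794 × 30 = 176.382 mm
Pe = 0.67 × 23.6 = 15.812 mm
D − Pe = 176.382 − 15.812 = 160.570 mm
Gross irrigation = 160.570 / 0.87 = 184.563 mm

184.6 mm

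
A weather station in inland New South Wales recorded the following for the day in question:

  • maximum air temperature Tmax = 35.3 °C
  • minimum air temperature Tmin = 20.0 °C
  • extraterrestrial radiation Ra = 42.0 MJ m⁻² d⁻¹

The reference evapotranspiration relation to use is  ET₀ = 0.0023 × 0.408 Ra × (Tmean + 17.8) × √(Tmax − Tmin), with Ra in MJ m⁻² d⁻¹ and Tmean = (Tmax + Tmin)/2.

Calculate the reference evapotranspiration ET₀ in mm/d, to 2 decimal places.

7.01 mm/d

Tmean = (35.3 + 20.0)/2 = 27.65 °C
0.408 Ra = 0.408 × 42.0 = 17.1360 mm/d equivalent
ET₀ = 0.0023 × 17.1360 × (27.65 + 17.8) × √15.3 = 0.0023 × 17.1360 × 45.45 × 3.9115 = 7.0067 mm/d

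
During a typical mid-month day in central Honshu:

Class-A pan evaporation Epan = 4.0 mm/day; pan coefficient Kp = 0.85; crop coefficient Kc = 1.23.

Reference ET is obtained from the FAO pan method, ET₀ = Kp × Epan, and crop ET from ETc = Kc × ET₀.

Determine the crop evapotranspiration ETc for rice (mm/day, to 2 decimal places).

4.18 mm/day

ET₀ = 0.85 × 4.0 = 3.4000 mm/d
ETc = Kc × ET₀ = 1.23 × 3.4000 = 4.1820 mm/d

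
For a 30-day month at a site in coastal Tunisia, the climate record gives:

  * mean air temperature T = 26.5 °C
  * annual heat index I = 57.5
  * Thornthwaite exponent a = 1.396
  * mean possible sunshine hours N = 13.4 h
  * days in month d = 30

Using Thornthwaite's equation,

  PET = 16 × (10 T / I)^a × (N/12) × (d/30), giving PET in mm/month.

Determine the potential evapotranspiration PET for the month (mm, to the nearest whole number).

10T/I = 10 × 26.5 / 57.5 = 4.6087
(10T/I)^a = 4.6087^1.396 = 8.4403
Uncorrected PET = 16 × 8.4403 = 135.045 mm
Correction = (N/12)(d/30) = (13.4/12)(30/30) = 1.1167
PET = 135.045 × 1.1167 = 150.805 mm/month

151 mm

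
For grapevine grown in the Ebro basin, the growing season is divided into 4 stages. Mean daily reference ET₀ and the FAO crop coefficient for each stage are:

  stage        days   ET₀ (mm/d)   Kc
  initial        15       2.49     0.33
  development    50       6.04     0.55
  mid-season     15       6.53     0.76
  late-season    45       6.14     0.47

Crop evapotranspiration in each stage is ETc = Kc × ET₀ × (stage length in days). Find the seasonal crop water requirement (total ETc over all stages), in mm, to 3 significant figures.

383 mm

initial: 0.33 × 2.49 × 15 = 12.33 mm
development: 0.55 × 6.04 × 50 = 166.10 mm
mid-season: 0.76 × 6.53 × 15 = 74.44 mm
late-season: 0.47 × 6.14 × 45 = 129.86 mm
Seasonal total = 382.73 mm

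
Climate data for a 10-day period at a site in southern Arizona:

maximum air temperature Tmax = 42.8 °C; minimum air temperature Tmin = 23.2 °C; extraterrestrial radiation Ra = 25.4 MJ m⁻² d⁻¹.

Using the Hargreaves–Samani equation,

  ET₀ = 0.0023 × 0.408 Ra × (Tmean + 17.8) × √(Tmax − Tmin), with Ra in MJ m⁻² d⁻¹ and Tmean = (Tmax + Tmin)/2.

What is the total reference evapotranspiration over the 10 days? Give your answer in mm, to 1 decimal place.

53.6 mm

Tmean = (42.8 + 23.2)/2 = 33.00 °C
0.408 Ra = 0.408 × 25.4 = 10.3632 mm/d equivalent
ET₀ = 0.0023 × 10.3632 × (33.00 + 17.8) × √19.6 = 0.0023 × 10.3632 × 50.80 × 4.4272 = 5.3606 mm/d
Over 10 days: 5.3606 × 10 = 53.606 mm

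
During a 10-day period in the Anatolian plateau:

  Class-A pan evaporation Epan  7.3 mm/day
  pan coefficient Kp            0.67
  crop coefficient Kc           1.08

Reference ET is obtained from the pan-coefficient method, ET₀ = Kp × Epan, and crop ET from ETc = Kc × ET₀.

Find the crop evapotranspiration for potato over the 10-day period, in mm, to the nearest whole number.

ET₀ = 0.67 × 7.3 = 4.8910 mm/d
ETc = Kc × ET₀ = 1.08 × 4.8910 = 5.2823 mm/d
Over 10 days: 5.2823 × 10 = 52.823 mm

53 mm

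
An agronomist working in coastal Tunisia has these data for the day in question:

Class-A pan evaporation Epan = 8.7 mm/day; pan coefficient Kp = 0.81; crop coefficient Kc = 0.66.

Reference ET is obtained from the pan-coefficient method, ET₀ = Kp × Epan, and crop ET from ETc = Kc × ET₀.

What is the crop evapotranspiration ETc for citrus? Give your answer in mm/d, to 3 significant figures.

4.65 mm/d

ET₀ = 0.81 × 8.7 = 7.0470 mm/d
ETc = Kc × ET₀ = 0.66 × 7.0470 = 4.6510 mm/d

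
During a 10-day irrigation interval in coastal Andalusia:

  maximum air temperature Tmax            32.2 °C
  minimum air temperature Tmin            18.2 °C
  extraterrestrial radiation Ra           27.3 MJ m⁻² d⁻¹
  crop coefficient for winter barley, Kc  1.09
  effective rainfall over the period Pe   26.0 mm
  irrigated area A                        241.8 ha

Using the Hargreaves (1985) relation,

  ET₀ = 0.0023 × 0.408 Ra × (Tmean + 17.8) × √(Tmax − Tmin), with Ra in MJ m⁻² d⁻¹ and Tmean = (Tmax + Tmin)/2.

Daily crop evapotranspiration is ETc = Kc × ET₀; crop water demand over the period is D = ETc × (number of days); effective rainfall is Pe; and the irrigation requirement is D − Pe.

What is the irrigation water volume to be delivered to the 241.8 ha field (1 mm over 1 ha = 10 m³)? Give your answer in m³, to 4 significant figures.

Tmean = (32.2 + 18.2)/2 = 25.20 °C
0.408 Ra = 0.408 × 27.3 = 11.1384 mm/d equivalent
ET₀ = 0.0023 × 11.1384 × (25.20 + 17.8) × √14.0 = 0.0023 × 11.1384 × 43.00 × 3.7417 = 4.1218 mm/d
ETc = Kc × ET₀ = 1.09 × 4.1218 = 4.4928 mm/d
Crop demand D = ETc × 10 d = 4.4928 × 10 = 44.928 mm
D − Pe = 44.928 − 26.0 = 18.928 mm
Volume = 18.928 mm × 241.8 ha × 10 = 45767.9 m³

45770 m³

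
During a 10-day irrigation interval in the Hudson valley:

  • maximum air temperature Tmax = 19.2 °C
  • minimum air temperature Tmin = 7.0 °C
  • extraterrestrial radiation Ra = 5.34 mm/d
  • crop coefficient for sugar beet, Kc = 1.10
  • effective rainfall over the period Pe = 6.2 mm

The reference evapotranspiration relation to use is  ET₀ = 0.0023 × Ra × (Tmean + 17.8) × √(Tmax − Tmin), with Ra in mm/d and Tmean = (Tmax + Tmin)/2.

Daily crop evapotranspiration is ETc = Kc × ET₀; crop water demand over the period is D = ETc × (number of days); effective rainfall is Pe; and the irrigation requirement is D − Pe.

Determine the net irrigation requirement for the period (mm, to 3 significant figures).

8.38 mm

Tmean = (19.2 + 7.0)/2 = 13.10 °C
ET₀ = 0.0023 × 5.34 × (13.10 + 17.8) × √12.2 = 0.0023 × 5.34 × 30.90 × 3.4928 = 1.3256 mm/d
ETc = Kc × ET₀ = 1.10 × 1.3256 = 1.4582 mm/d
Crop demand D = ETc × 10 d = 1.4582 × 10 = 14.582 mm
D − Pe = 14.582 − 6.2 = 8.382 mm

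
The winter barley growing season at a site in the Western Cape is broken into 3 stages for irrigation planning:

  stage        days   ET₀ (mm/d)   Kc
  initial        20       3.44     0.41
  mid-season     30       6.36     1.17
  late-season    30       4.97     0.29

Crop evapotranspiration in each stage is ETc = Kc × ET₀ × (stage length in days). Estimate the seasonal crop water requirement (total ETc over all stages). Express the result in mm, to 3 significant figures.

295 mm

initial: 0.41 × 3.44 × 20 = 28.21 mm
mid-season: 1.17 × 6.36 × 30 = 223.24 mm
late-season: 0.29 × 4.97 × 30 = 43.24 mm
Seasonal total = 294.69 mm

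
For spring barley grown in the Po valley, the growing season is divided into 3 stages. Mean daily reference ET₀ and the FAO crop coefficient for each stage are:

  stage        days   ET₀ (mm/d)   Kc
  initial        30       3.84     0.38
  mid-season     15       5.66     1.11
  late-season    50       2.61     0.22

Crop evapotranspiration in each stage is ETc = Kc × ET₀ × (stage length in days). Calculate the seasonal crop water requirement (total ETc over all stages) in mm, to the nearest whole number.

initial: 0.38 × 3.84 × 30 = 43.78 mm
mid-season: 1.11 × 5.66 × 15 = 94.24 mm
late-season: 0.22 × 2.61 × 50 = 28.71 mm
Seasonal total = 166.73 mm

167 mm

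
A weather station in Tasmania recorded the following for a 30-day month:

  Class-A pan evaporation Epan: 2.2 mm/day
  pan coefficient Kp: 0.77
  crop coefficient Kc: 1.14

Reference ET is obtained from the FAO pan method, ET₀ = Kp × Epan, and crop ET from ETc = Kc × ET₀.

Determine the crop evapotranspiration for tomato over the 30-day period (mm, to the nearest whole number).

ET₀ = 0.77 × 2.2 = 1.6940 mm/d
ETc = Kc × ET₀ = 1.14 × 1.6940 = 1.9312 mm/d
Over 30 days: 1.9312 × 30 = 57.936 mm

58 mm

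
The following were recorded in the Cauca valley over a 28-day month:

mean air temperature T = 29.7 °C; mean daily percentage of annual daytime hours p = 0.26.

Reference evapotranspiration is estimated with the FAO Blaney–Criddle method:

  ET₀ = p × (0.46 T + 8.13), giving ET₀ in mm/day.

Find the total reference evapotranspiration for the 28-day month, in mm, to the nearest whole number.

159 mm

ET₀ = 0.26 × (0.46 × 29.7 + 8.13) = 0.26 × 21.792 = 5.6659 mm/d
Monthly total = 5.6659 × 28 = 158.645 mm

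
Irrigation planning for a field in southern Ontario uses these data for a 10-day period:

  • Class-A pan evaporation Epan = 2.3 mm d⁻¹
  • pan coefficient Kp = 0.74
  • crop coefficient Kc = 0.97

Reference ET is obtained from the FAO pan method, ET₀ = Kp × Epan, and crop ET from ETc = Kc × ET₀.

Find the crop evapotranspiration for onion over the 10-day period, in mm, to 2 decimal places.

16.51 mm

ET₀ = 0.74 × 2.3 = 1.7020 mm/d
ETc = Kc × ET₀ = 0.97 × 1.7020 = 1.6509 mm/d
Over 10 days: 1.6509 × 10 = 16.509 mm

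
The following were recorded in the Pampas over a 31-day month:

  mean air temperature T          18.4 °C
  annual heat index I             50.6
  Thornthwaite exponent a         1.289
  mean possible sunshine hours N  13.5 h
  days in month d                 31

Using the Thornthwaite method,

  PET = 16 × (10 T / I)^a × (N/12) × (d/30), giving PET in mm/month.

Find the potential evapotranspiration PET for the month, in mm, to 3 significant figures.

98.2 mm

10T/I = 10 × 18.4 / 50.6 = 3.6364
(10T/I)^a = 3.6364^1.289 = 5.2809
Uncorrected PET = 16 × 5.2809 = 84.494 mm
Correction = (N/12)(d/30) = (13.5/12)(31/30) = 1.1625
PET = 84.494 × 1.1625 = 98.224 mm/month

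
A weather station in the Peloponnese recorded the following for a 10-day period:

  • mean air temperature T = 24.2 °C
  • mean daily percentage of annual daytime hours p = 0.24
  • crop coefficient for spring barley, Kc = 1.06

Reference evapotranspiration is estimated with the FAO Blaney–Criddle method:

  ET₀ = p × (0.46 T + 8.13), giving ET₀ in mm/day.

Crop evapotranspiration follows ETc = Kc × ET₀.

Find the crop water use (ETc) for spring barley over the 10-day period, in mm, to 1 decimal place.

ET₀ = 0.24 × (0.46 × 24.2 + 8.13) = 0.24 × 19.262 = 4.6229 mm/d
ETc = Kc × ET₀ = 1.06 × 4.6229 = 4.9003 mm/d
Over 10 days: 4.9003 × 10 = 49.003 mm

49.0 mm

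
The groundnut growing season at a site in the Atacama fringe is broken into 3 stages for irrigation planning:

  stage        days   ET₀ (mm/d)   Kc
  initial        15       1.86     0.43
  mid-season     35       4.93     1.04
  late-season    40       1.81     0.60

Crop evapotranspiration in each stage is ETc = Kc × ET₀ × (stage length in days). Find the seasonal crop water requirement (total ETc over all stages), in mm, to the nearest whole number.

235 mm

initial: 0.43 × 1.86 × 15 = 12.00 mm
mid-season: 1.04 × 4.93 × 35 = 179.45 mm
late-season: 0.60 × 1.81 × 40 = 43.44 mm
Seasonal total = 234.89 mm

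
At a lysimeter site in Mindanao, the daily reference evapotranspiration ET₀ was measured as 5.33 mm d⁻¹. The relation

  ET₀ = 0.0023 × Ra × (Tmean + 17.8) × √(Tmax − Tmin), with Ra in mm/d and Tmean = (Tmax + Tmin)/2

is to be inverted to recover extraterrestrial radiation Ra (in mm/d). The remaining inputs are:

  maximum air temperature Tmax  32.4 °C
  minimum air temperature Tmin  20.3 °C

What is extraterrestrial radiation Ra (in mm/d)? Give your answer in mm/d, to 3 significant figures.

15.1 mm/d

Tmean = 26.35 °C; √ΔT = 3.4785
Ra = ET₀ / [0.0023 × (Tmean+17.8) × √ΔT] = 5.33 / (0.0023 × 44.15 × 3.4785) = 15.090 mm/d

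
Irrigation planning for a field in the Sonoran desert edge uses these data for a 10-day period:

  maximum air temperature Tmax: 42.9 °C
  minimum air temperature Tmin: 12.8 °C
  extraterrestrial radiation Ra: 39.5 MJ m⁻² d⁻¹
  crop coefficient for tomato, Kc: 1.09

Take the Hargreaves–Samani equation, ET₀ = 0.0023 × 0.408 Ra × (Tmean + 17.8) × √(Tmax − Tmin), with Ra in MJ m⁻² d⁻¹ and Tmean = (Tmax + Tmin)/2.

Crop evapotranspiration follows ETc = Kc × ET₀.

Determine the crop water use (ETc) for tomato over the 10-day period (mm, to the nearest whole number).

Tmean = (42.9 + 12.8)/2 = 27.85 °C
0.408 Ra = 0.408 × 39.5 = 16.1160 mm/d equivalent
ET₀ = 0.0023 × 16.1160 × (27.85 + 17.8) × √30.1 = 0.0023 × 16.1160 × 45.65 × 5.4863 = 9.2834 mm/d
ETc = Kc × ET₀ = 1.09 × 9.2834 = 10.1189 mm/d
Over 10 days: 10.1189 × 10 = 101.189 mm

101 mm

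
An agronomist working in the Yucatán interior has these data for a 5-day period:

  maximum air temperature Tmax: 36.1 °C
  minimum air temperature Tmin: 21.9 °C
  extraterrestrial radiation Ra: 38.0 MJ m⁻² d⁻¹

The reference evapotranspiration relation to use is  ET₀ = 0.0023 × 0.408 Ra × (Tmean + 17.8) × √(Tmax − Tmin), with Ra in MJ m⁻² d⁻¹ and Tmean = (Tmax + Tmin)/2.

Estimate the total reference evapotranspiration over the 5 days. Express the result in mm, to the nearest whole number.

31 mm

Tmean = (36.1 + 21.9)/2 = 29.00 °C
0.408 Ra = 0.408 × 38.0 = 15.5040 mm/d equivalent
ET₀ = 0.0023 × 15.5040 × (29.00 + 17.8) × √14.2 = 0.0023 × 15.5040 × 46.80 × 3.7683 = 6.2887 mm/d
Over 5 days: 6.2887 × 5 = 31.444 mm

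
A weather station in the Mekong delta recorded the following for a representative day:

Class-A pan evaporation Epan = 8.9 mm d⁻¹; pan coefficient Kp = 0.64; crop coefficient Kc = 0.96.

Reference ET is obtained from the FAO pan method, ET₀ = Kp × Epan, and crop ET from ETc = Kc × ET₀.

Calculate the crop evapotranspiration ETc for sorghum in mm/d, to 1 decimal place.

5.5 mm/d

ET₀ = 0.64 × 8.9 = 5.6960 mm/d
ETc = Kc × ET₀ = 0.96 × 5.6960 = 5.4682 mm/d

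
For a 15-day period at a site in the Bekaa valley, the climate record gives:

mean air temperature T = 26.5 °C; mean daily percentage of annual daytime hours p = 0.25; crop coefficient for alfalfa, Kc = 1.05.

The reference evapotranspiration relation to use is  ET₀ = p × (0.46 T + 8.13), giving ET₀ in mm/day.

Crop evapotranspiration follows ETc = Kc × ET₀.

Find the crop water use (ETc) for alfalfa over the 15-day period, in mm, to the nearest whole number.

80 mm

ET₀ = 0.25 × (0.46 × 26.5 + 8.13) = 0.25 × 20.320 = 5.0800 mm/d
ETc = Kc × ET₀ = 1.05 × 5.0800 = 5.3340 mm/d
Over 15 days: 5.3340 × 15 = 80.010 mm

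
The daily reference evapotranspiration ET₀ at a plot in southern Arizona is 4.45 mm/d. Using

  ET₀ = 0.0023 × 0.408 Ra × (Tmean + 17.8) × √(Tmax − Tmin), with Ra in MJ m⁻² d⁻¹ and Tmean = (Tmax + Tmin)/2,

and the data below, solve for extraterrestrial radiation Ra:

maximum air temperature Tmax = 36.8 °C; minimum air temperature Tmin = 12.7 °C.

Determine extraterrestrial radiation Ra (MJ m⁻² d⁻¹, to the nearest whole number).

23 MJ m⁻² d⁻¹

Tmean = (36.8+12.7)/2 = 24.75 °C; ΔT = 24.1
Ra = ET₀ / [0.0023 × 0.408 × (Tmean+17.8) × √ΔT]
   = 4.45 / (0.0023 × 0.408 × 42.55 × 4.9092) = 22.702 MJ m⁻² d⁻¹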